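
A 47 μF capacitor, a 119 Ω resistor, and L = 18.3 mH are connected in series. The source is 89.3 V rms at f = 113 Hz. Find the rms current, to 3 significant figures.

ω = 2πf = 710.0 rad/s
X_L = ωL = 13.0 Ω
X_C = 1/(ωC) = 30.0 Ω
Net reactance X = X_L − X_C = -17.0 Ω
Z = 119 − j17.0 Ω
|Z| = √(119² + 17.0²) = 120 Ω
I = V/|Z| = 89.3/120 = 743 mA

743 mA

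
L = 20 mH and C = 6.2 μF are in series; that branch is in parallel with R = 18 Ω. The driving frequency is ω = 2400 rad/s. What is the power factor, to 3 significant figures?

0.730

X_L = ωL = 48.0 Ω
X_C = 1/(ωC) = 67.2 Ω
Branch 1: Z₁ = R = 18.0 Ω
Branch 2 (series LC): Z₂ = j(X_L − X_C) = −j19.2 Ω
Parallel: Z = Z₁Z₂/(Z₁+Z₂), |Z| = 13.1 Ω, ∠Z = -43.1°
cos φ = cos(-43.1°) = 0.730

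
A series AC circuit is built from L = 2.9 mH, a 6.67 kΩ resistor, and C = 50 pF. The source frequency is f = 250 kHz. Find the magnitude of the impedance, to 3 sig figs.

10600 Ω

ω = 2πf = 1.571e+06 rad/s
X_L = ωL = 4560 Ω
X_C = 1/(ωC) = 12700 Ω
Net reactance X = X_L − X_C = -8180 Ω
Z = 6670 − j8180 Ω
|Z| = √(6670² + 8180²) = 10600 Ω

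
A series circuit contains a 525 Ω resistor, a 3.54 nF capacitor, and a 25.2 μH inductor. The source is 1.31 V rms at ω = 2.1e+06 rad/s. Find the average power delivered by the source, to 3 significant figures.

3.19 mW

X_L = ωL = 52.9 Ω
X_C = 1/(ωC) = 135 Ω
Net reactance X = X_L − X_C = -81.6 Ω
Z = 525 − j81.6 Ω
|Z| = √(525² + 81.6²) = 531 Ω
∠Z = arctan(-81.6/525) = -8.83°
I = V/|Z| = 2.47 mA
P = VI cos φ = 1.31 × 0.00247 × cos(-8.83°) = 3.19 mW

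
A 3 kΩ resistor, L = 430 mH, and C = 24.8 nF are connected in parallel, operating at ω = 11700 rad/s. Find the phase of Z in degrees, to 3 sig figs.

-15.3°

X_L = ωL = 5030 Ω
X_C = 1/(ωC) = 3450 Ω
Parallel: admittances add. Y = 1/R + 1/(jωL) + jωC
Y = (0.000333 + j9.14e-05) S
|Y| = 0.000346 S → |Z| = 1/|Y| = 2890 Ω, ∠Z = −∠Y = -15.3°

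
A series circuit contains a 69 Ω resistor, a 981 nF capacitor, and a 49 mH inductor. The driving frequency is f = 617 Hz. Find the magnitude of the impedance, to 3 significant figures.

ω = 2πf = 3877 rad/s
X_L = ωL = 190 Ω
X_C = 1/(ωC) = 263 Ω
Net reactance X = X_L − X_C = -73.0 Ω
Z = 69.0 − j73.0 Ω
|Z| = √(69.0² + 73.0²) = 100 Ω

100 Ω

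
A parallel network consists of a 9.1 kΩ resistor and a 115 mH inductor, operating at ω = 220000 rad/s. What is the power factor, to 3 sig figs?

X_L = ωL = 25300 Ω
Parallel: admittances add. Y = 1/R + 1/(jωL)
Y = (0.000110 − j3.95e-05) S
|Y| = 0.000117 S → |Z| = 1/|Y| = 8560 Ω, ∠Z = −∠Y = 19.8°
cos φ = cos(19.8°) = 0.941

0.941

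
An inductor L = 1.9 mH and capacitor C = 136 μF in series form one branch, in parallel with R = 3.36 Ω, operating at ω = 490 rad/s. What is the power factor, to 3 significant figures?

0.973

X_L = ωL = 0.931 Ω
X_C = 1/(ωC) = 15.0 Ω
Branch 1: Z₁ = R = 3.36 Ω
Branch 2 (series LC): Z₂ = j(X_L − X_C) = −j14.1 Ω
Parallel: Z = Z₁Z₂/(Z₁+Z₂), |Z| = 3.27 Ω, ∠Z = -13.4°
cos φ = cos(-13.4°) = 0.973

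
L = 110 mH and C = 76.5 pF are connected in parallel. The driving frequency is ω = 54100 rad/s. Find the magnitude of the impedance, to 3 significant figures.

6100 Ω

X_L = ωL = 5950 Ω
X_C = 1/(ωC) = 242000 Ω
Parallel: admittances add. Y = 1/(jωL) + jωC
Y = (0 − j0.000164) S
|Y| = 0.000164 S → |Z| = 1/|Y| = 6100 Ω, ∠Z = −∠Y = 90.0°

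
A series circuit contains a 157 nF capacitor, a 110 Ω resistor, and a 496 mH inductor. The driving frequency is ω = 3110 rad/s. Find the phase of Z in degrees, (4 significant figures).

-77.72°

X_L = ωL = 1543 Ω
X_C = 1/(ωC) = 2048 Ω
Net reactance X = X_L − X_C = -505.5 Ω
Z = 110.0 − j505.5 Ω
|Z| = √(110.0² + 505.5²) = 517.3 Ω
∠Z = arctan(-505.5/110.0) = -77.72°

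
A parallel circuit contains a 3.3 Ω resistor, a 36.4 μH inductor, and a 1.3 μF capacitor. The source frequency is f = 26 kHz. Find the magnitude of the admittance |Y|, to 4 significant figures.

306.2 mS

ω = 2πf = 163400 rad/s
X_L = ωL = 5.946 Ω
X_C = 1/(ωC) = 4.709 Ω
Parallel: admittances add. Y = 1/R + 1/(jωL) + jωC
Y = (0.3030 + j0.04420) S
|Y| = 0.3062 S → |Z| = 1/|Y| = 3.265 Ω, ∠Z = −∠Y = -8.299°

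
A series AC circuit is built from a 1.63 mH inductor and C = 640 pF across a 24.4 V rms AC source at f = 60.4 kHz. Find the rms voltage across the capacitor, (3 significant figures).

ω = 2πf = 379500 rad/s
X_L = ωL = 619 Ω
X_C = 1/(ωC) = 4120 Ω
Net reactance X = X_L − X_C = -3500 Ω
Z = − j3500 Ω
|Z| = √(0² + 3500²) = 3500 Ω
I = V/|Z| = 6.97 mA
V_C = I·|Z_C| = 0.00697 × 4120 = 28.7 V

28.7 V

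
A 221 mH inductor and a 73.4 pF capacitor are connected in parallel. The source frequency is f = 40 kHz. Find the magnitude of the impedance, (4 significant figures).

2.255e+06 Ω

ω = 2πf = 251300 rad/s
X_L = ωL = 55540 Ω
X_C = 1/(ωC) = 54210 Ω
Parallel: admittances add. Y = 1/(jωL) + jωC
Y = (0 + j4.435e-07) S
|Y| = 4.435e-07 S → |Z| = 1/|Y| = 2.255e+06 Ω, ∠Z = −∠Y = -90.00°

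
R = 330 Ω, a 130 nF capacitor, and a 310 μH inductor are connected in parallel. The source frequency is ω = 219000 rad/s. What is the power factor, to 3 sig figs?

X_L = ωL = 67.9 Ω
X_C = 1/(ωC) = 35.1 Ω
Parallel: admittances add. Y = 1/R + 1/(jωL) + jωC
Y = (0.00303 + j0.0137) S
|Y| = 0.0141 S → |Z| = 1/|Y| = 71.1 Ω, ∠Z = −∠Y = -77.6°
cos φ = cos(-77.6°) = 0.215

0.215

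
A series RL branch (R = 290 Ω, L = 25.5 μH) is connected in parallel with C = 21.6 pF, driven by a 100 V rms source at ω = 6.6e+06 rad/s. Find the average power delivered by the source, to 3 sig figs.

X_L = ωL = 168 Ω
X_C = 1/(ωC) = 7010 Ω
Branch 1 (R+jX_L): Z₁ = 290 + j168 Ω, |Z₁| = 335 Ω
Branch 2 (−jX_C): Z₂ = −j7010 Ω
Parallel: Z = Z₁Z₂/(Z₁+Z₂), |Z| = 343 Ω, ∠Z = 27.7°
I = V/|Z| = 291 mA
P = VI cos φ = 100 × 0.291 × cos(27.7°) = 25.8 W

25.8 W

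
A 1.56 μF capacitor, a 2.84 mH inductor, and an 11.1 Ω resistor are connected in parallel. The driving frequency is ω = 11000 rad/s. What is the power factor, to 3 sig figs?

0.987

X_L = ωL = 31.2 Ω
X_C = 1/(ωC) = 58.3 Ω
Parallel: admittances add. Y = 1/R + 1/(jωL) + jωC
Y = (0.0901 − j0.0149) S
|Y| = 0.0913 S → |Z| = 1/|Y| = 11.0 Ω, ∠Z = −∠Y = 9.36°
cos φ = cos(9.36°) = 0.987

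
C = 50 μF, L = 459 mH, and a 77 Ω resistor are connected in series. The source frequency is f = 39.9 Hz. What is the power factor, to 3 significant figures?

0.909

ω = 2πf = 250.7 rad/s
X_L = ωL = 115 Ω
X_C = 1/(ωC) = 79.8 Ω
Net reactance X = X_L − X_C = 35.3 Ω
Z = 77.0 + j35.3 Ω
|Z| = √(77.0² + 35.3²) = 84.7 Ω
∠Z = arctan(35.3/77.0) = 24.6°
cos φ = cos(24.6°) = 0.909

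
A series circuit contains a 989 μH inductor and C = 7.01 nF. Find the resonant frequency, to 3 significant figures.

ω₀ = 1/√(LC) = 1/√(0.000989 × 7.01e-09) = 379800 rad/s
f₀ = ω₀/(2π) = 60.4 kHz

60.4 kHz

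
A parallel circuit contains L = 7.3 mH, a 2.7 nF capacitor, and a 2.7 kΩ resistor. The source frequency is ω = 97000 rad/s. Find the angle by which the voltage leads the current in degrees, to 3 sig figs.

72.2°

X_L = ωL = 708 Ω
X_C = 1/(ωC) = 3820 Ω
Parallel: admittances add. Y = 1/R + 1/(jωL) + jωC
Y = (0.000370 − j0.00115) S
|Y| = 0.00121 S → |Z| = 1/|Y| = 827 Ω, ∠Z = −∠Y = 72.2°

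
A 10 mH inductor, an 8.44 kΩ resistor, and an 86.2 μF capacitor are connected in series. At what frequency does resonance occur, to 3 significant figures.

171 Hz

ω₀ = 1/√(LC) = 1/√(0.01 × 8.62e-05) = 1077 rad/s
f₀ = ω₀/(2π) = 171 Hz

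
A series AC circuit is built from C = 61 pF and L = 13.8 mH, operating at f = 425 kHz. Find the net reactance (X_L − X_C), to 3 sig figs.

ω = 2πf = 2.67e+06 rad/s
X_L = ωL = 36900 Ω
X_C = 1/(ωC) = 6140 Ω
X = 36900 − 6140 = 30700 Ω

30700 Ω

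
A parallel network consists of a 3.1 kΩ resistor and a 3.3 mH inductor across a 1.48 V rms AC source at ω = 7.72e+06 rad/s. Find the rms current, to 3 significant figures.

481 μA

X_L = ωL = 25500 Ω
Parallel: admittances add. Y = 1/R + 1/(jωL)
Y = (0.000323 − j3.93e-05) S
|Y| = 0.000325 S → |Z| = 1/|Y| = 3080 Ω, ∠Z = −∠Y = 6.94°
I = V/|Z| = 1.48/3080 = 481 μA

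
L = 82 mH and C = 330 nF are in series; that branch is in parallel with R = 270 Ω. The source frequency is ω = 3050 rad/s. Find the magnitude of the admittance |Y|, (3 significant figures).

3.94 mS

X_L = ωL = 250 Ω
X_C = 1/(ωC) = 994 Ω
Branch 1: Z₁ = R = 270 Ω
Branch 2 (series LC): Z₂ = j(X_L − X_C) = −j743 Ω
Parallel: Z = Z₁Z₂/(Z₁+Z₂), |Z| = 254 Ω, ∠Z = -20.0°
|Y| = 1/|Z| = 3.94 mS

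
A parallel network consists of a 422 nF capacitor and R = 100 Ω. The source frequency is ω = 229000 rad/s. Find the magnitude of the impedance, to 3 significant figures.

X_C = 1/(ωC) = 10.3 Ω
Parallel: admittances add. Y = 1/R + jωC
Y = (0.0100 + j0.0966) S
|Y| = 0.0972 S → |Z| = 1/|Y| = 10.3 Ω, ∠Z = −∠Y = -84.1°

10.3 Ω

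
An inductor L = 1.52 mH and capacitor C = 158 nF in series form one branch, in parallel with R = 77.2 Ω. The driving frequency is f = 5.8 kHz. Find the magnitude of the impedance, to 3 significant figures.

64.6 Ω

ω = 2πf = 36440 rad/s
X_L = ωL = 55.4 Ω
X_C = 1/(ωC) = 174 Ω
Branch 1: Z₁ = R = 77.2 Ω
Branch 2 (series LC): Z₂ = j(X_L − X_C) = −j118 Ω
Parallel: Z = Z₁Z₂/(Z₁+Z₂), |Z| = 64.6 Ω, ∠Z = -33.1°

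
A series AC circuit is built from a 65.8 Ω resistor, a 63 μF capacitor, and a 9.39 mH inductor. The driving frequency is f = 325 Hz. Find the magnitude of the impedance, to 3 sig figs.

ω = 2πf = 2042 rad/s
X_L = ωL = 19.2 Ω
X_C = 1/(ωC) = 7.77 Ω
Net reactance X = X_L − X_C = 11.4 Ω
Z = 65.8 + j11.4 Ω
|Z| = √(65.8² + 11.4²) = 66.8 Ω

66.8 Ω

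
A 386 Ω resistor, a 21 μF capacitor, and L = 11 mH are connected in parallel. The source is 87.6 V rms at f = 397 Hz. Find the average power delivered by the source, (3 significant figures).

ω = 2πf = 2494 rad/s
X_L = ωL = 27.4 Ω
X_C = 1/(ωC) = 19.1 Ω
Parallel: admittances add. Y = 1/R + 1/(jωL) + jωC
Y = (0.00259 + j0.0159) S
|Y| = 0.0161 S → |Z| = 1/|Y| = 61.9 Ω, ∠Z = −∠Y = -80.8°
I = V/|Z| = 1.41 A
P = VI cos φ = 87.6 × 1.41 × cos(-80.8°) = 19.9 W

19.9 W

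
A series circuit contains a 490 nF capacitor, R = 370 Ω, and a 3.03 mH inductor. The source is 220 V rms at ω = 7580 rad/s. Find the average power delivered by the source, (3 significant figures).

90.7 W

X_L = ωL = 23.0 Ω
X_C = 1/(ωC) = 269 Ω
Net reactance X = X_L − X_C = -246 Ω
Z = 370 − j246 Ω
|Z| = √(370² + 246²) = 444 Ω
∠Z = arctan(-246/370) = -33.6°
I = V/|Z| = 495 mA
P = VI cos φ = 220 × 0.495 × cos(-33.6°) = 90.7 W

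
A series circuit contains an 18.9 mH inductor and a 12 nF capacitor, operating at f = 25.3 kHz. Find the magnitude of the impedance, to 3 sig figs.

2480 Ω

ω = 2πf = 159000 rad/s
X_L = ωL = 3000 Ω
X_C = 1/(ωC) = 524 Ω
Net reactance X = X_L − X_C = 2480 Ω
Z = j2480 Ω
|Z| = √(0² + 2480²) = 2480 Ω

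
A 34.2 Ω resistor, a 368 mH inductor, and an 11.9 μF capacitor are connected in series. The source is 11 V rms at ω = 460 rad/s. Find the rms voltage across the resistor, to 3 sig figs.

10.2 V

X_L = ωL = 169 Ω
X_C = 1/(ωC) = 183 Ω
Net reactance X = X_L − X_C = -13.4 Ω
Z = 34.2 − j13.4 Ω
|Z| = √(34.2² + 13.4²) = 36.7 Ω
I = V/|Z| = 299 mA
V_R = I·|Z_R| = 0.299 × 34.2 = 10.2 V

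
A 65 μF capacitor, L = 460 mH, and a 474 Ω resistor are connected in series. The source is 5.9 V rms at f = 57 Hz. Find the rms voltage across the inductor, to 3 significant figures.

ω = 2πf = 358.1 rad/s
X_L = ωL = 165 Ω
X_C = 1/(ωC) = 43.0 Ω
Net reactance X = X_L − X_C = 122 Ω
Z = 474 + j122 Ω
|Z| = √(474² + 122²) = 489 Ω
I = V/|Z| = 12.1 mA
V_L = I·|Z_L| = 0.0121 × 165 = 1.99 V

1.99 V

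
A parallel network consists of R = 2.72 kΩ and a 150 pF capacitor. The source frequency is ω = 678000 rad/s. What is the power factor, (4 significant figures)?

0.9638

X_C = 1/(ωC) = 9833 Ω
Parallel: admittances add. Y = 1/R + jωC
Y = (0.0003676 + j0.0001017) S
|Y| = 0.0003815 S → |Z| = 1/|Y| = 2622 Ω, ∠Z = −∠Y = -15.46°
cos φ = cos(-15.46°) = 0.9638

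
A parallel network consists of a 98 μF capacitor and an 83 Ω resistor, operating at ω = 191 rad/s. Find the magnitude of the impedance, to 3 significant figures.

X_C = 1/(ωC) = 53.4 Ω
Parallel: admittances add. Y = 1/R + jωC
Y = (0.0120 + j0.0187) S
|Y| = 0.0223 S → |Z| = 1/|Y| = 44.9 Ω, ∠Z = −∠Y = -57.2°

44.9 Ω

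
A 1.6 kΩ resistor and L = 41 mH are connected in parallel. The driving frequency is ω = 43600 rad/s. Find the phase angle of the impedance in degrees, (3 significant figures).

X_L = ωL = 1790 Ω
Parallel: admittances add. Y = 1/R + 1/(jωL)
Y = (0.000625 − j0.000559) S
|Y| = 0.000839 S → |Z| = 1/|Y| = 1190 Ω, ∠Z = −∠Y = 41.8°

41.8°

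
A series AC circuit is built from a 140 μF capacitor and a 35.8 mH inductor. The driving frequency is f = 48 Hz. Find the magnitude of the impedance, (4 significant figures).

ω = 2πf = 301.6 rad/s
X_L = ωL = 10.80 Ω
X_C = 1/(ωC) = 23.68 Ω
Net reactance X = X_L − X_C = -12.89 Ω
Z = − j12.89 Ω
|Z| = √(0² + 12.89²) = 12.89 Ω

12.89 Ω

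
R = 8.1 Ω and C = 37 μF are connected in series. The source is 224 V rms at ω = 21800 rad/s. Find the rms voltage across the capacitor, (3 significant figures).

33.9 V

X_C = 1/(ωC) = 1.24 Ω
Z = 8.10 − j1.24 Ω
|Z| = √(8.10² + 1.24²) = 8.19 Ω
I = V/|Z| = 27.3 A
V_C = I·|Z_C| = 27.3 × 1.24 = 33.9 V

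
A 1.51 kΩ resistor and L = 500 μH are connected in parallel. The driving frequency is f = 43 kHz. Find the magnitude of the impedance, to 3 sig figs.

ω = 2πf = 270200 rad/s
X_L = ωL = 135 Ω
Parallel: admittances add. Y = 1/R + 1/(jωL)
Y = (0.000662 − j0.00740) S
|Y| = 0.00743 S → |Z| = 1/|Y| = 135 Ω, ∠Z = −∠Y = 84.9°

135 Ω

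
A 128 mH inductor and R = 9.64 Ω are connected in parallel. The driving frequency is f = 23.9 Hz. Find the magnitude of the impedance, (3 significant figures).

ω = 2πf = 150.2 rad/s
X_L = ωL = 19.2 Ω
Parallel: admittances add. Y = 1/R + 1/(jωL)
Y = (0.104 − j0.0520) S
|Y| = 0.116 S → |Z| = 1/|Y| = 8.62 Ω, ∠Z = −∠Y = 26.6°

8.62 Ω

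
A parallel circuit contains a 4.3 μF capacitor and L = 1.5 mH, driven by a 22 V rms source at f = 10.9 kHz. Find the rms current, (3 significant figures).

6.26 A

ω = 2πf = 68490 rad/s
X_L = ωL = 103 Ω
X_C = 1/(ωC) = 3.40 Ω
Parallel: admittances add. Y = 1/(jωL) + jωC
Y = (0 + j0.285) S
|Y| = 0.285 S → |Z| = 1/|Y| = 3.51 Ω, ∠Z = −∠Y = -90.0°
I = V/|Z| = 22/3.51 = 6.26 A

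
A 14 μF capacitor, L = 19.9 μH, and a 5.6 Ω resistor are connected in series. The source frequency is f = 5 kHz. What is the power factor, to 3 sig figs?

ω = 2πf = 31420 rad/s
X_L = ωL = 0.625 Ω
X_C = 1/(ωC) = 2.27 Ω
Net reactance X = X_L − X_C = -1.65 Ω
Z = 5.60 − j1.65 Ω
|Z| = √(5.60² + 1.65²) = 5.84 Ω
∠Z = arctan(-1.65/5.60) = -16.4°
cos φ = cos(-16.4°) = 0.959

0.959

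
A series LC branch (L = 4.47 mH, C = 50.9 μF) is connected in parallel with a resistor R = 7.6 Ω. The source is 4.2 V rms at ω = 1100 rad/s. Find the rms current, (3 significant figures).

X_L = ωL = 4.92 Ω
X_C = 1/(ωC) = 17.9 Ω
Branch 1: Z₁ = R = 7.60 Ω
Branch 2 (series LC): Z₂ = j(X_L − X_C) = −j12.9 Ω
Parallel: Z = Z₁Z₂/(Z₁+Z₂), |Z| = 6.55 Ω, ∠Z = -30.4°
I = V/|Z| = 4.2/6.55 = 641 mA

641 mA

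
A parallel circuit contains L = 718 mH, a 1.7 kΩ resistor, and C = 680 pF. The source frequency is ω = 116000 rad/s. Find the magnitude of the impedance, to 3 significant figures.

1690 Ω

X_L = ωL = 83300 Ω
X_C = 1/(ωC) = 12700 Ω
Parallel: admittances add. Y = 1/R + 1/(jωL) + jωC
Y = (0.000588 + j6.69e-05) S
|Y| = 0.000592 S → |Z| = 1/|Y| = 1690 Ω, ∠Z = −∠Y = -6.49°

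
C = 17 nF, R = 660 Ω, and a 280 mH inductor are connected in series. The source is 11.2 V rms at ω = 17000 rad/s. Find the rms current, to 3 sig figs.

X_L = ωL = 4760 Ω
X_C = 1/(ωC) = 3460 Ω
Net reactance X = X_L − X_C = 1300 Ω
Z = 660 + j1300 Ω
|Z| = √(660² + 1300²) = 1460 Ω
I = V/|Z| = 11.2/1460 = 7.68 mA

7.68 mA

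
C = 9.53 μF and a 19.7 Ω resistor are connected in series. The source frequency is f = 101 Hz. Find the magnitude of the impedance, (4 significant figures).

166.5 Ω

ω = 2πf = 634.6 rad/s
X_C = 1/(ωC) = 165.4 Ω
Z = 19.70 − j165.4 Ω
|Z| = √(19.70² + 165.4²) = 166.5 Ω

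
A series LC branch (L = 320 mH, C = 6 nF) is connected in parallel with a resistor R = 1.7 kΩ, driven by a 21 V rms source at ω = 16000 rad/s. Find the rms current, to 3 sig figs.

X_L = ωL = 5120 Ω
X_C = 1/(ωC) = 10400 Ω
Branch 1: Z₁ = R = 1700 Ω
Branch 2 (series LC): Z₂ = j(X_L − X_C) = −j5300 Ω
Parallel: Z = Z₁Z₂/(Z₁+Z₂), |Z| = 1620 Ω, ∠Z = -17.8°
I = V/|Z| = 21/1620 = 13.0 mA

13.0 mA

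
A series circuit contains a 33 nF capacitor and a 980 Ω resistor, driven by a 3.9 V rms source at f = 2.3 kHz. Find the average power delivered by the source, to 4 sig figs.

ω = 2πf = 14450 rad/s
X_C = 1/(ωC) = 2097 Ω
Z = 980.0 − j2097 Ω
|Z| = √(980.0² + 2097²) = 2315 Ω
∠Z = arctan(-2097/980.0) = -64.95°
I = V/|Z| = 1.685 mA
P = VI cos φ = 3.9 × 0.001685 × cos(-64.95°) = 2.782 mW

2.782 mW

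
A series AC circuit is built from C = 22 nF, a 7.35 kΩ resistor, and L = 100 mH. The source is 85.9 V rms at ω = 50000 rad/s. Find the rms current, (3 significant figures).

X_L = ωL = 5000 Ω
X_C = 1/(ωC) = 909 Ω
Net reactance X = X_L − X_C = 4090 Ω
Z = 7350 + j4090 Ω
|Z| = √(7350² + 4090²) = 8410 Ω
I = V/|Z| = 85.9/8410 = 10.2 mA

10.2 mA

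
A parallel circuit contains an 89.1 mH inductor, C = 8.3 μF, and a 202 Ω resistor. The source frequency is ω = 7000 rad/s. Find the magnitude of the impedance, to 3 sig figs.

17.6 Ω

X_L = ωL = 624 Ω
X_C = 1/(ωC) = 17.2 Ω
Parallel: admittances add. Y = 1/R + 1/(jωL) + jωC
Y = (0.00495 + j0.0565) S
|Y| = 0.0567 S → |Z| = 1/|Y| = 17.6 Ω, ∠Z = −∠Y = -85.0°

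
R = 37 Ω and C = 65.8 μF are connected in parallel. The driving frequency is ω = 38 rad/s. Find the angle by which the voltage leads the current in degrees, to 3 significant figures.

-5.29°

X_C = 1/(ωC) = 400 Ω
Parallel: admittances add. Y = 1/R + jωC
Y = (0.0270 + j0.00250) S
|Y| = 0.0271 S → |Z| = 1/|Y| = 36.8 Ω, ∠Z = −∠Y = -5.29°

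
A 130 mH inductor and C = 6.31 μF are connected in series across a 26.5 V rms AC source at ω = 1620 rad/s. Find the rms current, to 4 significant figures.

X_L = ωL = 210.6 Ω
X_C = 1/(ωC) = 97.83 Ω
Net reactance X = X_L − X_C = 112.8 Ω
Z = j112.8 Ω
|Z| = √(0² + 112.8²) = 112.8 Ω
I = V/|Z| = 26.5/112.8 = 235.0 mA

235.0 mA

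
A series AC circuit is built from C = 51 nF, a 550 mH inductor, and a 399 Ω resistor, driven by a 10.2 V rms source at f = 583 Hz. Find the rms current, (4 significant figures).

ω = 2πf = 3663 rad/s
X_L = ωL = 2015 Ω
X_C = 1/(ωC) = 5353 Ω
Net reactance X = X_L − X_C = -3338 Ω
Z = 399.0 − j3338 Ω
|Z| = √(399.0² + 3338²) = 3362 Ω
I = V/|Z| = 10.2/3362 = 3.034 mA

3.034 mA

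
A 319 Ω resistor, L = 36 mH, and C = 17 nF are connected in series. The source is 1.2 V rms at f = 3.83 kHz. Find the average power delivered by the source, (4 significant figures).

ω = 2πf = 24060 rad/s
X_L = ωL = 866.3 Ω
X_C = 1/(ωC) = 2444 Ω
Net reactance X = X_L − X_C = -1578 Ω
Z = 319.0 − j1578 Ω
|Z| = √(319.0² + 1578²) = 1610 Ω
∠Z = arctan(-1578/319.0) = -78.57°
I = V/|Z| = 745.3 μA
P = VI cos φ = 1.2 × 0.0007453 × cos(-78.57°) = 177.2 μW

177.2 μW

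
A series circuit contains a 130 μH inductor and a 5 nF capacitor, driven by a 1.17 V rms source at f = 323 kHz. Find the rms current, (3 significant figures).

7.08 mA

ω = 2πf = 2.029e+06 rad/s
X_L = ωL = 264 Ω
X_C = 1/(ωC) = 98.5 Ω
Net reactance X = X_L − X_C = 165 Ω
Z = j165 Ω
|Z| = √(0² + 165²) = 165 Ω
I = V/|Z| = 1.17/165 = 7.08 mA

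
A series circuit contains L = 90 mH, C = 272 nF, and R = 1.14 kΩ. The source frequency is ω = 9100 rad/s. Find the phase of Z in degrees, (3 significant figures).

X_L = ωL = 819 Ω
X_C = 1/(ωC) = 404 Ω
Net reactance X = X_L − X_C = 415 Ω
Z = 1140 + j415 Ω
|Z| = √(1140² + 415²) = 1210 Ω
∠Z = arctan(415/1140) = 20.0°

20.0°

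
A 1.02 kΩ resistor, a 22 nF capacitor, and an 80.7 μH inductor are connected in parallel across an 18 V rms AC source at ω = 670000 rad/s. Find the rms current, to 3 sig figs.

69.9 mA

X_L = ωL = 54.1 Ω
X_C = 1/(ωC) = 67.8 Ω
Parallel: admittances add. Y = 1/R + 1/(jωL) + jωC
Y = (0.000980 − j0.00375) S
|Y| = 0.00388 S → |Z| = 1/|Y| = 258 Ω, ∠Z = −∠Y = 75.4°
I = V/|Z| = 18/258 = 69.9 mA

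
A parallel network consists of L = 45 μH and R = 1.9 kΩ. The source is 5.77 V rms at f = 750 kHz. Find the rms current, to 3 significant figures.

27.4 mA

ω = 2πf = 4.712e+06 rad/s
X_L = ωL = 212 Ω
Parallel: admittances add. Y = 1/R + 1/(jωL)
Y = (0.000526 − j0.00472) S
|Y| = 0.00474 S → |Z| = 1/|Y| = 211 Ω, ∠Z = −∠Y = 83.6°
I = V/|Z| = 5.77/211 = 27.4 mA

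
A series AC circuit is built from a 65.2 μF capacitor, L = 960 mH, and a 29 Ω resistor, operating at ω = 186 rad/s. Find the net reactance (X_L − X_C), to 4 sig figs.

96.10 Ω

X_L = ωL = 178.6 Ω
X_C = 1/(ωC) = 82.46 Ω
X = 178.6 − 82.46 = 96.10 Ω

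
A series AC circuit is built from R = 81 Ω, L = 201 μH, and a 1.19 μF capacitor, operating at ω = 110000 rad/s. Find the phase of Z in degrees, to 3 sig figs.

X_L = ωL = 22.1 Ω
X_C = 1/(ωC) = 7.64 Ω
Net reactance X = X_L − X_C = 14.5 Ω
Z = 81.0 + j14.5 Ω
|Z| = √(81.0² + 14.5²) = 82.3 Ω
∠Z = arctan(14.5/81.0) = 10.1°

10.1°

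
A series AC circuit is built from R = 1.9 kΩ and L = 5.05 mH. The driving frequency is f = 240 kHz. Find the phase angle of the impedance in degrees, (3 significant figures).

ω = 2πf = 1.508e+06 rad/s
X_L = ωL = 7620 Ω
Z = 1900 + j7620 Ω
|Z| = √(1900² + 7620²) = 7850 Ω
∠Z = arctan(7620/1900) = 76.0°

76.0°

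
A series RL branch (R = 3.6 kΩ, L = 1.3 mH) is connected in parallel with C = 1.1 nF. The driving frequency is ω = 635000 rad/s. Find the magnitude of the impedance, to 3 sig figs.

X_L = ωL = 826 Ω
X_C = 1/(ωC) = 1430 Ω
Branch 1 (R+jX_L): Z₁ = 3600 + j826 Ω, |Z₁| = 3690 Ω
Branch 2 (−jX_C): Z₂ = −j1430 Ω
Parallel: Z = Z₁Z₂/(Z₁+Z₂), |Z| = 1450 Ω, ∠Z = -67.5°

1450 Ω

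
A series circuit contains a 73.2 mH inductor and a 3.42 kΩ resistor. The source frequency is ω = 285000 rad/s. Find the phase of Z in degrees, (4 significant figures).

80.69°

X_L = ωL = 20860 Ω
Z = 3420 + j20860 Ω
|Z| = √(3420² + 20860²) = 21140 Ω
∠Z = arctan(20860/3420) = 80.69°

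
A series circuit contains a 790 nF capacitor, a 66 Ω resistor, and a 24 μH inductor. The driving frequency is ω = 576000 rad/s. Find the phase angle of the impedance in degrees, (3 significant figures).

9.99°

X_L = ωL = 13.8 Ω
X_C = 1/(ωC) = 2.20 Ω
Net reactance X = X_L − X_C = 11.6 Ω
Z = 66.0 + j11.6 Ω
|Z| = √(66.0² + 11.6²) = 67.0 Ω
∠Z = arctan(11.6/66.0) = 9.99°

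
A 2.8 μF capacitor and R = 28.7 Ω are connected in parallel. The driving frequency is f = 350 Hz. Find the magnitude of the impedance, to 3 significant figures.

28.3 Ω

ω = 2πf = 2199 rad/s
X_C = 1/(ωC) = 162 Ω
Parallel: admittances add. Y = 1/R + jωC
Y = (0.0348 + j0.00616) S
|Y| = 0.0354 S → |Z| = 1/|Y| = 28.3 Ω, ∠Z = −∠Y = -10.0°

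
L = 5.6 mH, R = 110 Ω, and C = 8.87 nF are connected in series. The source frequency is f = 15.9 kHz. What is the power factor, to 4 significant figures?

ω = 2πf = 99900 rad/s
X_L = ωL = 559.5 Ω
X_C = 1/(ωC) = 1128 Ω
Net reactance X = X_L − X_C = -569.0 Ω
Z = 110.0 − j569.0 Ω
|Z| = √(110.0² + 569.0²) = 579.6 Ω
∠Z = arctan(-569.0/110.0) = -79.06°
cos φ = cos(-79.06°) = 0.1898

0.1898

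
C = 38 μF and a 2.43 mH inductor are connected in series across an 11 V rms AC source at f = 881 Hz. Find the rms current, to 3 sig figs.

1.26 A

ω = 2πf = 5535 rad/s
X_L = ωL = 13.5 Ω
X_C = 1/(ωC) = 4.75 Ω
Net reactance X = X_L − X_C = 8.70 Ω
Z = j8.70 Ω
|Z| = √(0² + 8.70²) = 8.70 Ω
I = V/|Z| = 11/8.70 = 1.26 A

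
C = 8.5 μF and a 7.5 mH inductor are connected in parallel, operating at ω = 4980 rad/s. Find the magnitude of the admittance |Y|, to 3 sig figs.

X_L = ωL = 37.4 Ω
X_C = 1/(ωC) = 23.6 Ω
Parallel: admittances add. Y = 1/(jωL) + jωC
Y = (0 + j0.0156) S
|Y| = 0.0156 S → |Z| = 1/|Y| = 64.3 Ω, ∠Z = −∠Y = -90.0°

15.6 mS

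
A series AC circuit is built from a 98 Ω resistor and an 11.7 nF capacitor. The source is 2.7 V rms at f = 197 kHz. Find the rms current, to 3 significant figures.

22.5 mA

ω = 2πf = 1.238e+06 rad/s
X_C = 1/(ωC) = 69.1 Ω
Z = 98.0 − j69.1 Ω
|Z| = √(98.0² + 69.1²) = 120 Ω
I = V/|Z| = 2.7/120 = 22.5 mA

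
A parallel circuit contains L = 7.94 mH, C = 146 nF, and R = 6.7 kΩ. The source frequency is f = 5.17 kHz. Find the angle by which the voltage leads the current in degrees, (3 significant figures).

ω = 2πf = 32480 rad/s
X_L = ωL = 258 Ω
X_C = 1/(ωC) = 211 Ω
Parallel: admittances add. Y = 1/R + 1/(jωL) + jωC
Y = (0.000149 + j0.000866) S
|Y| = 0.000878 S → |Z| = 1/|Y| = 1140 Ω, ∠Z = −∠Y = -80.2°

-80.2°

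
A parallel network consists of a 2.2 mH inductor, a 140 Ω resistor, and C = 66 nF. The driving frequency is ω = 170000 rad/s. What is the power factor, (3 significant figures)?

X_L = ωL = 374 Ω
X_C = 1/(ωC) = 89.1 Ω
Parallel: admittances add. Y = 1/R + 1/(jωL) + jωC
Y = (0.00714 + j0.00855) S
|Y| = 0.0111 S → |Z| = 1/|Y| = 89.8 Ω, ∠Z = −∠Y = -50.1°
cos φ = cos(-50.1°) = 0.641

0.641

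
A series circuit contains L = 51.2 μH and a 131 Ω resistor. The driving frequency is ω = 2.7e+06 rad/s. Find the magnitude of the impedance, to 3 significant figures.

X_L = ωL = 138 Ω
Z = 131 + j138 Ω
|Z| = √(131² + 138²) = 190 Ω

190 Ω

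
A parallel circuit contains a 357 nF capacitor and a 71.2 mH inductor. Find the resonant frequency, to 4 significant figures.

998.3 Hz

ω₀ = 1/√(LC) = 1/√(0.0712 × 3.57e-07) = 6272 rad/s
f₀ = ω₀/(2π) = 998.3 Hz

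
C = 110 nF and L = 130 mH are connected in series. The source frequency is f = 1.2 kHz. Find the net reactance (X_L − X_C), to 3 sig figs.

-226 Ω

ω = 2πf = 7540 rad/s
X_L = ωL = 980 Ω
X_C = 1/(ωC) = 1210 Ω
X = 980 − 1210 = -226 Ω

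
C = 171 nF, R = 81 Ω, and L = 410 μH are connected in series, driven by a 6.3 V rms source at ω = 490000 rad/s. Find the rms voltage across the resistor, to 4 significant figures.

2.482 V

X_L = ωL = 200.9 Ω
X_C = 1/(ωC) = 11.93 Ω
Net reactance X = X_L − X_C = 189.0 Ω
Z = 81.00 + j189.0 Ω
|Z| = √(81.00² + 189.0²) = 205.6 Ω
I = V/|Z| = 30.64 mA
V_R = I·|Z_R| = 0.03064 × 81.00 = 2.482 V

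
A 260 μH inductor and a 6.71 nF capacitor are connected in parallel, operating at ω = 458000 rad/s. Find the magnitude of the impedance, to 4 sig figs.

187.8 Ω

X_L = ωL = 119.1 Ω
X_C = 1/(ωC) = 325.4 Ω
Parallel: admittances add. Y = 1/(jωL) + jωC
Y = (0 − j0.005325) S
|Y| = 0.005325 S → |Z| = 1/|Y| = 187.8 Ω, ∠Z = −∠Y = 90.00°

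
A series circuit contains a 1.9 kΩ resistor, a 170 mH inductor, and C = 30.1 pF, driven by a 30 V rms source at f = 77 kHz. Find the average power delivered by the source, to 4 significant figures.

9.098 mW

ω = 2πf = 483800 rad/s
X_L = ωL = 82250 Ω
X_C = 1/(ωC) = 68670 Ω
Net reactance X = X_L − X_C = 13580 Ω
Z = 1900 + j13580 Ω
|Z| = √(1900² + 13580²) = 13710 Ω
∠Z = arctan(13580/1900) = 82.03°
I = V/|Z| = 2.188 mA
P = VI cos φ = 30 × 0.002188 × cos(82.03°) = 9.098 mW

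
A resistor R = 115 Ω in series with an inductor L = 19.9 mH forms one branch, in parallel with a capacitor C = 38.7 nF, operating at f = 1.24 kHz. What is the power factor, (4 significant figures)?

ω = 2πf = 7791 rad/s
X_L = ωL = 155.0 Ω
X_C = 1/(ωC) = 3317 Ω
Branch 1 (R+jX_L): Z₁ = 115.0 + j155.0 Ω, |Z₁| = 193.0 Ω
Branch 2 (−jX_C): Z₂ = −j3317 Ω
Parallel: Z = Z₁Z₂/(Z₁+Z₂), |Z| = 202.4 Ω, ∠Z = 51.35°
cos φ = cos(51.35°) = 0.6245

0.6245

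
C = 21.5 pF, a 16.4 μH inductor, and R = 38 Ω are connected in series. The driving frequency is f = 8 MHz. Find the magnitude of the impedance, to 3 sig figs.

ω = 2πf = 5.027e+07 rad/s
X_L = ωL = 824 Ω
X_C = 1/(ωC) = 925 Ω
Net reactance X = X_L − X_C = -101 Ω
Z = 38.0 − j101 Ω
|Z| = √(38.0² + 101²) = 108 Ω

108 Ω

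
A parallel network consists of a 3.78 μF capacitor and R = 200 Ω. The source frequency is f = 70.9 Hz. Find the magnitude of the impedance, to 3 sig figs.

ω = 2πf = 445.5 rad/s
X_C = 1/(ωC) = 594 Ω
Parallel: admittances add. Y = 1/R + jωC
Y = (0.00500 + j0.00168) S
|Y| = 0.00528 S → |Z| = 1/|Y| = 190 Ω, ∠Z = −∠Y = -18.6°

190 Ω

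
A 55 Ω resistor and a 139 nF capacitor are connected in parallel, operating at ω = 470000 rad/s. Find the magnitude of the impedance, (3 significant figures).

X_C = 1/(ωC) = 15.3 Ω
Parallel: admittances add. Y = 1/R + jωC
Y = (0.0182 + j0.0653) S
|Y| = 0.0678 S → |Z| = 1/|Y| = 14.7 Ω, ∠Z = −∠Y = -74.4°

14.7 Ω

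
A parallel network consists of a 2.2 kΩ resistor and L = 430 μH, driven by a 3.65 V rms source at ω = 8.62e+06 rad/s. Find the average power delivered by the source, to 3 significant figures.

X_L = ωL = 3710 Ω
Parallel: admittances add. Y = 1/R + 1/(jωL)
Y = (0.000455 − j0.000270) S
|Y| = 0.000529 S → |Z| = 1/|Y| = 1890 Ω, ∠Z = −∠Y = 30.7°
I = V/|Z| = 1.93 mA
P = VI cos φ = 3.65 × 0.00193 × cos(30.7°) = 6.06 mW

6.06 mW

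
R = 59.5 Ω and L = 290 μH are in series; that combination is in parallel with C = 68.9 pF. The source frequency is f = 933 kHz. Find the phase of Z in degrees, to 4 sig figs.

83.61°

ω = 2πf = 5.862e+06 rad/s
X_L = ωL = 1700 Ω
X_C = 1/(ωC) = 2476 Ω
Branch 1 (R+jX_L): Z₁ = 59.50 + j1700 Ω, |Z₁| = 1701 Ω
Branch 2 (−jX_C): Z₂ = −j2476 Ω
Parallel: Z = Z₁Z₂/(Z₁+Z₂), |Z| = 5413 Ω, ∠Z = 83.61°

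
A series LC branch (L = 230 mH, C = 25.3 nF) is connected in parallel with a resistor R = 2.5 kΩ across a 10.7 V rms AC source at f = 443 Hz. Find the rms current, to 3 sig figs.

4.35 mA

ω = 2πf = 2783 rad/s
X_L = ωL = 640 Ω
X_C = 1/(ωC) = 14200 Ω
Branch 1: Z₁ = R = 2500 Ω
Branch 2 (series LC): Z₂ = j(X_L − X_C) = −j13600 Ω
Parallel: Z = Z₁Z₂/(Z₁+Z₂), |Z| = 2460 Ω, ∠Z = -10.4°
I = V/|Z| = 10.7/2460 = 4.35 mA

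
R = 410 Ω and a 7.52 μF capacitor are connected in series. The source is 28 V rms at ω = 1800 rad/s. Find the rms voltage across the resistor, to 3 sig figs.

27.6 V

X_C = 1/(ωC) = 73.9 Ω
Z = 410 − j73.9 Ω
|Z| = √(410² + 73.9²) = 417 Ω
I = V/|Z| = 67.2 mA
V_R = I·|Z_R| = 0.0672 × 410 = 27.6 V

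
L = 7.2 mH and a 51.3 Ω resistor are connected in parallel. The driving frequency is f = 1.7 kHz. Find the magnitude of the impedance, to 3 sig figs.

ω = 2πf = 10680 rad/s
X_L = ωL = 76.9 Ω
Parallel: admittances add. Y = 1/R + 1/(jωL)
Y = (0.0195 − j0.0130) S
|Y| = 0.0234 S → |Z| = 1/|Y| = 42.7 Ω, ∠Z = −∠Y = 33.7°

42.7 Ω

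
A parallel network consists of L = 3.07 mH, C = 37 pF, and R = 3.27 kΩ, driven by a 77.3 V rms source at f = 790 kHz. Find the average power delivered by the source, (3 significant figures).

1.83 W

ω = 2πf = 4.964e+06 rad/s
X_L = ωL = 15200 Ω
X_C = 1/(ωC) = 5440 Ω
Parallel: admittances add. Y = 1/R + 1/(jωL) + jωC
Y = (0.000306 + j0.000118) S
|Y| = 0.000328 S → |Z| = 1/|Y| = 3050 Ω, ∠Z = −∠Y = -21.1°
I = V/|Z| = 25.3 mA
P = VI cos φ = 77.3 × 0.0253 × cos(-21.1°) = 1.83 W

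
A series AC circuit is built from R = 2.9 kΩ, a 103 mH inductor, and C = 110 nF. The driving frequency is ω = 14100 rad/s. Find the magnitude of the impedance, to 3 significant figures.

3010 Ω

X_L = ωL = 1450 Ω
X_C = 1/(ωC) = 645 Ω
Net reactance X = X_L − X_C = 808 Ω
Z = 2900 + j808 Ω
|Z| = √(2900² + 808²) = 3010 Ω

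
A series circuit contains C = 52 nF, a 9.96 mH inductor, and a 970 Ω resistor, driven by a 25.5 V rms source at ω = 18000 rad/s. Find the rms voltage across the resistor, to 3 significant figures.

X_L = ωL = 179 Ω
X_C = 1/(ωC) = 1070 Ω
Net reactance X = X_L − X_C = -889 Ω
Z = 970 − j889 Ω
|Z| = √(970² + 889²) = 1320 Ω
I = V/|Z| = 19.4 mA
V_R = I·|Z_R| = 0.0194 × 970 = 18.8 V

18.8 V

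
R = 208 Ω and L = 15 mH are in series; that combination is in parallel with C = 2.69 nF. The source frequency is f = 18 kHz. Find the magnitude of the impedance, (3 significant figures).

ω = 2πf = 113100 rad/s
X_L = ωL = 1700 Ω
X_C = 1/(ωC) = 3290 Ω
Branch 1 (R+jX_L): Z₁ = 208 + j1700 Ω, |Z₁| = 1710 Ω
Branch 2 (−jX_C): Z₂ = −j3290 Ω
Parallel: Z = Z₁Z₂/(Z₁+Z₂), |Z| = 3500 Ω, ∠Z = 75.6°

3500 Ω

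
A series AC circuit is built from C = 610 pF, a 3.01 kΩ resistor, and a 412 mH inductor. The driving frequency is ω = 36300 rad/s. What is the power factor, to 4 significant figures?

X_L = ωL = 14960 Ω
X_C = 1/(ωC) = 45160 Ω
Net reactance X = X_L − X_C = -30210 Ω
Z = 3010 − j30210 Ω
|Z| = √(3010² + 30210²) = 30360 Ω
∠Z = arctan(-30210/3010) = -84.31°
cos φ = cos(-84.31°) = 0.09916

0.09916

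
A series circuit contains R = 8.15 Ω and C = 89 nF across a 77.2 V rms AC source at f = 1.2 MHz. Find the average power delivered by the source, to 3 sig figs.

ω = 2πf = 7.54e+06 rad/s
X_C = 1/(ωC) = 1.49 Ω
Z = 8.15 − j1.49 Ω
|Z| = √(8.15² + 1.49²) = 8.29 Ω
∠Z = arctan(-1.49/8.15) = -10.4°
I = V/|Z| = 9.32 A
P = VI cos φ = 77.2 × 9.32 × cos(-10.4°) = 708 W

708 W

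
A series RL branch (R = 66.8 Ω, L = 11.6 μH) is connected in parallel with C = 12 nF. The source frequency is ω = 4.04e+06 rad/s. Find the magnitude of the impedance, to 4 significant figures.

23.45 Ω

X_L = ωL = 46.86 Ω
X_C = 1/(ωC) = 20.63 Ω
Branch 1 (R+jX_L): Z₁ = 66.80 + j46.86 Ω, |Z₁| = 81.60 Ω
Branch 2 (−jX_C): Z₂ = −j20.63 Ω
Parallel: Z = Z₁Z₂/(Z₁+Z₂), |Z| = 23.45 Ω, ∠Z = -76.39°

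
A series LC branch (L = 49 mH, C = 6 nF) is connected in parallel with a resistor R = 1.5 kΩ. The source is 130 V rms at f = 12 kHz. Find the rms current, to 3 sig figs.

123 mA

ω = 2πf = 75400 rad/s
X_L = ωL = 3690 Ω
X_C = 1/(ωC) = 2210 Ω
Branch 1: Z₁ = R = 1500 Ω
Branch 2 (series LC): Z₂ = j(X_L − X_C) = j1480 Ω
Parallel: Z = Z₁Z₂/(Z₁+Z₂), |Z| = 1050 Ω, ∠Z = 45.3°
I = V/|Z| = 130/1050 = 123 mA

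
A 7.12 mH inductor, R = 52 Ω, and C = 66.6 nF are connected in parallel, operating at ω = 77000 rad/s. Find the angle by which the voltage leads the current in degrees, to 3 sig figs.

X_L = ωL = 548 Ω
X_C = 1/(ωC) = 195 Ω
Parallel: admittances add. Y = 1/R + 1/(jωL) + jωC
Y = (0.0192 + j0.00330) S
|Y| = 0.0195 S → |Z| = 1/|Y| = 51.2 Ω, ∠Z = −∠Y = -9.75°

-9.75°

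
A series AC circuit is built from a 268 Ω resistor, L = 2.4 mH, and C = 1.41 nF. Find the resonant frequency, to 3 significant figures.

86.5 kHz

ω₀ = 1/√(LC) = 1/√(0.0024 × 1.41e-09) = 543600 rad/s
f₀ = ω₀/(2π) = 86.5 kHz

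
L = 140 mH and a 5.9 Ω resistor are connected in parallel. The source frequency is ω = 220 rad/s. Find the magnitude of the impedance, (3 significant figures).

X_L = ωL = 30.8 Ω
Parallel: admittances add. Y = 1/R + 1/(jωL)
Y = (0.169 − j0.0325) S
|Y| = 0.173 S → |Z| = 1/|Y| = 5.79 Ω, ∠Z = −∠Y = 10.8°

5.79 Ω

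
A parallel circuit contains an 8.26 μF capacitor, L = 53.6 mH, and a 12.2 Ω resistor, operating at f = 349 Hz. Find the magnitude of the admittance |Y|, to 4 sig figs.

ω = 2πf = 2193 rad/s
X_L = ωL = 117.5 Ω
X_C = 1/(ωC) = 55.21 Ω
Parallel: admittances add. Y = 1/R + 1/(jωL) + jωC
Y = (0.08197 + j0.009605) S
|Y| = 0.08253 S → |Z| = 1/|Y| = 12.12 Ω, ∠Z = −∠Y = -6.683°

82.53 mS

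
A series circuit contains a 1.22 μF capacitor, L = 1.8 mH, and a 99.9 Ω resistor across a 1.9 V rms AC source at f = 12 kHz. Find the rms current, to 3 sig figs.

ω = 2πf = 75400 rad/s
X_L = ωL = 136 Ω
X_C = 1/(ωC) = 10.9 Ω
Net reactance X = X_L − X_C = 125 Ω
Z = 99.9 + j125 Ω
|Z| = √(99.9² + 125²) = 160 Ω
I = V/|Z| = 1.9/160 = 11.9 mA

11.9 mA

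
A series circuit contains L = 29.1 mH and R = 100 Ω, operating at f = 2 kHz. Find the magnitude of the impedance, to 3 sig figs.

379 Ω

ω = 2πf = 12570 rad/s
X_L = ωL = 366 Ω
Z = 100 + j366 Ω
|Z| = √(100² + 366²) = 379 Ω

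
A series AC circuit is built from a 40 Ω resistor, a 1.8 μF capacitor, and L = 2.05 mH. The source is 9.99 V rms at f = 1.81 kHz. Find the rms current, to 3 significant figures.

ω = 2πf = 11370 rad/s
X_L = ωL = 23.3 Ω
X_C = 1/(ωC) = 48.9 Ω
Net reactance X = X_L − X_C = -25.5 Ω
Z = 40.0 − j25.5 Ω
|Z| = √(40.0² + 25.5²) = 47.5 Ω
I = V/|Z| = 9.99/47.5 = 211 mA

211 mA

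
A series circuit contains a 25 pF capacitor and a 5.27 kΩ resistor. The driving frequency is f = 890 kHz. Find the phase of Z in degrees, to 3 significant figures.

-53.6°

ω = 2πf = 5.592e+06 rad/s
X_C = 1/(ωC) = 7150 Ω
Z = 5270 − j7150 Ω
|Z| = √(5270² + 7150²) = 8880 Ω
∠Z = arctan(-7150/5270) = -53.6°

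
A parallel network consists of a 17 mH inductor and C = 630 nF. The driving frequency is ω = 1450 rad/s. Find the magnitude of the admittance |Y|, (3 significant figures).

X_L = ωL = 24.7 Ω
X_C = 1/(ωC) = 1090 Ω
Parallel: admittances add. Y = 1/(jωL) + jωC
Y = (0 − j0.0397) S
|Y| = 0.0397 S → |Z| = 1/|Y| = 25.2 Ω, ∠Z = −∠Y = 90.0°

39.7 mS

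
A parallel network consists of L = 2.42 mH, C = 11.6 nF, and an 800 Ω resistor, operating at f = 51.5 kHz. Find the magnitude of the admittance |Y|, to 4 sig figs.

2.774 mS

ω = 2πf = 323600 rad/s
X_L = ωL = 783.1 Ω
X_C = 1/(ωC) = 266.4 Ω
Parallel: admittances add. Y = 1/R + 1/(jωL) + jωC
Y = (0.001250 + j0.002477) S
|Y| = 0.002774 S → |Z| = 1/|Y| = 360.5 Ω, ∠Z = −∠Y = -63.22°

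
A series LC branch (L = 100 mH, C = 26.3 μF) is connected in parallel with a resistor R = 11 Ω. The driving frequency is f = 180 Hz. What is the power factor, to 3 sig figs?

ω = 2πf = 1131 rad/s
X_L = ωL = 113 Ω
X_C = 1/(ωC) = 33.6 Ω
Branch 1: Z₁ = R = 11.0 Ω
Branch 2 (series LC): Z₂ = j(X_L − X_C) = j79.5 Ω
Parallel: Z = Z₁Z₂/(Z₁+Z₂), |Z| = 10.9 Ω, ∠Z = 7.88°
cos φ = cos(7.88°) = 0.991

0.991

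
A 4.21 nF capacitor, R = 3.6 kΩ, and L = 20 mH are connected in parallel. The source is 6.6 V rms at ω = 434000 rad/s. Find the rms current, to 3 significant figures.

11.4 mA

X_L = ωL = 8680 Ω
X_C = 1/(ωC) = 547 Ω
Parallel: admittances add. Y = 1/R + 1/(jωL) + jωC
Y = (0.000278 + j0.00171) S
|Y| = 0.00173 S → |Z| = 1/|Y| = 577 Ω, ∠Z = −∠Y = -80.8°
I = V/|Z| = 6.6/577 = 11.4 mA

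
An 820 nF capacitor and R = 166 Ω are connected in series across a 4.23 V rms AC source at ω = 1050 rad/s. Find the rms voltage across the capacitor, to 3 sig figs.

4.19 V

X_C = 1/(ωC) = 1160 Ω
Z = 166 − j1160 Ω
|Z| = √(166² + 1160²) = 1170 Ω
I = V/|Z| = 3.61 mA
V_C = I·|Z_C| = 0.00361 × 1160 = 4.19 V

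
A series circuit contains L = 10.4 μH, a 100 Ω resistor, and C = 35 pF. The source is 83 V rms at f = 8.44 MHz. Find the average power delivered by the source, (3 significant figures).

ω = 2πf = 5.303e+07 rad/s
X_L = ωL = 552 Ω
X_C = 1/(ωC) = 539 Ω
Net reactance X = X_L − X_C = 12.7 Ω
Z = 100 + j12.7 Ω
|Z| = √(100² + 12.7²) = 101 Ω
∠Z = arctan(12.7/100) = 7.26°
I = V/|Z| = 823 mA
P = VI cos φ = 83 × 0.823 × cos(7.26°) = 67.8 W

67.8 W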